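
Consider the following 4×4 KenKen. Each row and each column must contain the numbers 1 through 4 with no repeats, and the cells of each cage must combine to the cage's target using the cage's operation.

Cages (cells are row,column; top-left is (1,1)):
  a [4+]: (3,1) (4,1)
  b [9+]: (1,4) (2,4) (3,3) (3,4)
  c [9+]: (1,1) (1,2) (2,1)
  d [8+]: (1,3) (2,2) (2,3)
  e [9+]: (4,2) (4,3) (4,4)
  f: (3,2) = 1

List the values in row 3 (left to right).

Cage f is given, leaving (3,2) = 1.
1 is placed in row 3; hence (3,1) = 3.
Row 3 now contains 3, leaving (3,3) = 2.
2 is placed in row 3, leaving (3,4) = 4.
Cage a needs two cells with sum 4, so (4,1) = 1.
The 3 cells of cage c must have sum 9, leaving (1,2) = 3.
3 is placed in column 2, leaving (2,2) = 4.
Column 2 already has 4, so (4,2) = 2.
Row 4 already has 2; hence (4,4) = 3.
The 3 cells of cage c must have sum 9, leaving (1,1) = 4.
Cage d has sum 8; hence (1,3) = 1.
Row 1 already has 1; hence (1,4) = 2.
Row 2 already has 4, so (2,1) = 2.
Cage d needs sum 8, leaving (2,3) = 3.
2 is placed in column 4; hence (2,4) = 1.
3 is placed in row 4; hence (4,3) = 4.
The full grid is 4 3 1 2 / 2 4 3 1 / 3 1 2 4 / 1 2 4 3.

3 1 2 4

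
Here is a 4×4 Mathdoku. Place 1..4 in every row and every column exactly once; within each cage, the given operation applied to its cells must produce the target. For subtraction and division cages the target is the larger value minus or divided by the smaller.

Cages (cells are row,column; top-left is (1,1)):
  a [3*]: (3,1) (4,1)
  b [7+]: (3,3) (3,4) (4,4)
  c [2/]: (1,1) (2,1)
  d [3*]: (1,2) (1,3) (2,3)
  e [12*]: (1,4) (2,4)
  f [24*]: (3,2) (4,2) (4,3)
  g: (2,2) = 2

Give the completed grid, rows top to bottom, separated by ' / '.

2 1 3 4 / 4 2 1 3 / 1 3 4 2 / 3 4 2 1

Cage d needs product 3; hence (1,2) = 1.
The 3 cells of cage d must have product 3; hence (1,3) = 3.
Row 1 now contains 3; hence (1,4) = 4.
Cage g is a single given cell, so (2,2) = 2.
Cage d needs product 3; hence (2,3) = 1.
Column 4 now contains 4, which forces (2,4) = 3.
Row 1 already has 4, so (1,1) = 2.
1 is placed in row 2, so (2,1) = 4.
Cage b has sum 7, leaving (3,3) = 4.
Cage f has product 24; hence (4,3) = 2.
2 is placed in row 4, which forces (4,4) = 1.
Cage a's pair has product 3, so (3,1) = 1.
Row 3 already has 4, which forces (3,2) = 3.
1 is placed in column 4; hence (3,4) = 2.
Row 4 now contains 1, which forces (4,1) = 3.
Cage f needs product 24, so (4,2) = 4.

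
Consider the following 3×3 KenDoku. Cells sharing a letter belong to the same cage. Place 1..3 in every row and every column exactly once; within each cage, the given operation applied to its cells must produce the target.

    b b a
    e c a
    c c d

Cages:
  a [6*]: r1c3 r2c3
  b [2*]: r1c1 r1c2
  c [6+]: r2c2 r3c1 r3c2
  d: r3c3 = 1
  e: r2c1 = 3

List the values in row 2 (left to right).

3 1 2

Cage e is a single given cell, so r2c1 = 3.
3 is placed in row 2; hence r2c3 = 2.
D is a freebie; hence r3c3 = 1.
Column 3 already has 2, so r1c3 = 3.
Row 2 now contains 2, so r2c2 = 1.
Row 3 already has 1; hence r3c1 = 2.
Cage c needs sum 6; hence r3c2 = 3.
Column 1 now contains 2, so r1c1 = 1.
1 is placed in column 2, leaving r1c2 = 2.
Filled in: 1 2 3 / 3 1 2 / 2 3 1.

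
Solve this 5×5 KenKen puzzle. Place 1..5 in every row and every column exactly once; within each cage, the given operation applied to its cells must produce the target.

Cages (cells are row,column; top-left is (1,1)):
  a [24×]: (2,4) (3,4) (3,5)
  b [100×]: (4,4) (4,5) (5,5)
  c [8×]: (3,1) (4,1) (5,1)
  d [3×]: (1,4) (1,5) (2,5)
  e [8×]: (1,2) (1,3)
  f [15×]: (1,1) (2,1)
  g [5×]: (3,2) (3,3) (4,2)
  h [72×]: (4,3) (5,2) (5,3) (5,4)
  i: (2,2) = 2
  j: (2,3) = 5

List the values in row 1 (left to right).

Cage d needs product 3, which forces (1,4) = 1.
The 3 cells of cage d must have product 3, leaving (1,5) = 3.
Cage i is given, so (2,2) = 2.
Cage j is a single given cell, leaving (2,3) = 5.
The 3 cells of cage d must have product 3, which forces (2,5) = 1.
The 3 cells of cage g must have product 5, which forces (3,2) = 5.
Cage g needs product 5, leaving (3,3) = 1.
The 3 cells of cage g must have product 5; hence (4,2) = 1.
Cage h needs product 72; hence (4,3) = 3.
Cage b has product 100, leaving (4,4) = 5.
The 3 cells of cage b must have product 100; hence (4,5) = 4.
Cage b has product 100, leaving (5,5) = 5.
3 is placed in row 1, leaving (1,1) = 5.
Column 2 already has 2, so (1,2) = 4.
The two cells of cage e must have product 8, so (1,3) = 2.
Row 2 now contains 5, so (2,1) = 3.
Row 2 now contains 3, which forces (2,4) = 4.
Cage c needs product 8, so (3,1) = 4.
4 is placed in column 4, leaving (3,4) = 3.
4 is placed in column 5, which forces (3,5) = 2.
Row 4 now contains 4; hence (4,1) = 2.
The 3 cells of cage c must have product 8, which forces (5,1) = 1.
4 is placed in column 2; hence (5,2) = 3.
Column 3 now contains 2; hence (5,3) = 4.
Column 4 now contains 3, which forces (5,4) = 2.
Filled in: 5 4 2 1 3 / 3 2 5 4 1 / 4 5 1 3 2 / 2 1 3 5 4 / 1 3 4 2 5.

5 4 2 1 3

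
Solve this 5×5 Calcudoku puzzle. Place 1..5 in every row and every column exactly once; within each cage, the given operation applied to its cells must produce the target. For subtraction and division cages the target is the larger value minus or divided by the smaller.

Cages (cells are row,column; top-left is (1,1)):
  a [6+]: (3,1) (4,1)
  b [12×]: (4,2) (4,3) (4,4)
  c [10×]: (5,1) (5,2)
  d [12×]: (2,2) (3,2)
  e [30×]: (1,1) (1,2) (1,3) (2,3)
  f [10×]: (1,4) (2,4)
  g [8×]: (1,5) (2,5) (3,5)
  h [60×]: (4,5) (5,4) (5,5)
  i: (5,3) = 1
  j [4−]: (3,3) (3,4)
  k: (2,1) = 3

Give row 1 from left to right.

Cage k is a single given cell; hence (2,1) = 3.
3 is placed in row 2; hence (2,2) = 4.
4 is placed in column 2, leaving (3,2) = 3.
3 is placed in column 2; hence (4,2) = 1.
Cage i is given, which forces (5,3) = 1.
Cage e has product 30; hence (1,1) = 1.
The 4 cells of cage e must have product 30, leaving (1,3) = 3.
1 is placed in column 3; hence (3,3) = 5.
The two cells of cage j must have difference 4, so (3,4) = 1.
Column 3 already has 3, so (4,3) = 4.
Row 4 already has 4, so (4,4) = 3.
Row 4 already has 3; hence (4,5) = 5.
The 4 cells of cage e must have product 30, so (1,2) = 5.
Row 1 already has 5, leaving (1,4) = 2.
Row 1 now contains 2, so (1,5) = 4.
Column 3 now contains 5, so (2,3) = 2.
Column 4 now contains 2, so (2,4) = 5.
Cage g needs product 8, so (2,5) = 1.
The two cells of cage a must have sum 6, leaving (3,1) = 4.
4 is placed in column 5; hence (3,5) = 2.
Row 4 now contains 5, leaving (4,1) = 2.
Column 1 now contains 2; hence (5,1) = 5.
Column 2 already has 5, which forces (5,2) = 2.
Cage h has product 60, which forces (5,4) = 4.
Cage h needs product 60; hence (5,5) = 3.
Filled in: 1 5 3 2 4 / 3 4 2 5 1 / 4 3 5 1 2 / 2 1 4 3 5 / 5 2 1 4 3.

1 5 3 2 4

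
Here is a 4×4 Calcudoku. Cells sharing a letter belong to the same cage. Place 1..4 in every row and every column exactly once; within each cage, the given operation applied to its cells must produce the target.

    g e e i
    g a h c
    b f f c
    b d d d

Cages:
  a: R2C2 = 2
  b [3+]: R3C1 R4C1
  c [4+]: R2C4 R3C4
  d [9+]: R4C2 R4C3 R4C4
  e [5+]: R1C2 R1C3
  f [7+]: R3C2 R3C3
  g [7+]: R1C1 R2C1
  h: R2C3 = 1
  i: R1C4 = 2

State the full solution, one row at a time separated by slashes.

Cage i is a single given cell; hence R1C4 = 2.
Cage a is given, which forces R2C2 = 2.
H is a freebie, leaving R2C3 = 1.
1 is placed in row 2, leaving R2C4 = 3.
3 is placed in column 4, which forces R3C4 = 1.
3 is placed in column 4, leaving R4C4 = 4.
Cage g's pair has sum 7, which forces R1C1 = 3.
Cage e's pair has sum 5, which forces R1C2 = 1.
Cage e needs two cells with sum 5, which forces R1C3 = 4.
Row 2 now contains 3, which forces R2C1 = 4.
Row 3 already has 1, leaving R3C1 = 2.
4 is placed in column 3, so R3C3 = 3.
Cage b's pair has sum 3, leaving R4C1 = 1.
Row 4 already has 4, so R4C2 = 3.
Cage d has sum 9; hence R4C3 = 2.
Row 3 now contains 3, so R3C2 = 4.

3 1 4 2 / 4 2 1 3 / 2 4 3 1 / 1 3 2 4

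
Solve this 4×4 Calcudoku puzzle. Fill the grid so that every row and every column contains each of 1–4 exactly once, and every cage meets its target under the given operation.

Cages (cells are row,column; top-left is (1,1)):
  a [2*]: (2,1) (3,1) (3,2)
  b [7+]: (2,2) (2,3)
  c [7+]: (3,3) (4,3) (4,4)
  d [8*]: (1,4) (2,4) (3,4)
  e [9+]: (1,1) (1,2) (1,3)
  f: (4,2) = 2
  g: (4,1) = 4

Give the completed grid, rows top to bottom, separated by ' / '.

3 4 2 1 / 1 3 4 2 / 2 1 3 4 / 4 2 1 3

The 3 cells of cage a must have product 2; hence (2,1) = 1.
Cage a needs product 2; hence (3,1) = 2.
Cage a needs product 2; hence (3,2) = 1.
Row 3 already has 1; hence (3,4) = 4.
Cage g is given, which forces (4,1) = 4.
Cage f is a single given cell, leaving (4,2) = 2.
Column 1 now contains 4, so (1,1) = 3.
Cage e has sum 9, leaving (1,2) = 4.
Cage e needs sum 9; hence (1,3) = 2.
The 3 cells of cage d must have product 8, so (1,4) = 1.
Column 2 already has 4, which forces (2,2) = 3.
Row 2 now contains 3, so (2,3) = 4.
Column 4 already has 4; hence (2,4) = 2.
4 is placed in row 3; hence (3,3) = 3.
Cage c needs sum 7, which forces (4,3) = 1.
The 3 cells of cage c must have sum 7; hence (4,4) = 3.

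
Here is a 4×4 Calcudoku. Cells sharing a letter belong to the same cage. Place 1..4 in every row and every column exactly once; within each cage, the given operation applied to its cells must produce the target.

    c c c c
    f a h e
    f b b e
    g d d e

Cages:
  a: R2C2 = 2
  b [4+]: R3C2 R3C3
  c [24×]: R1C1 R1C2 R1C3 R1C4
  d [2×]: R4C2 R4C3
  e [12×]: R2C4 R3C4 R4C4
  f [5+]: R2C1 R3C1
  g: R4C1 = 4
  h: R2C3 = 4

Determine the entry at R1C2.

4

A is a freebie, so R2C2 = 2.
Cage h is given, which forces R2C3 = 4.
G is a freebie, which forces R4C1 = 4.
Column 2 already has 2, leaving R4C2 = 1.
Row 4 now contains 1, leaving R4C3 = 2.
Row 4 now contains 1, leaving R4C4 = 3.
The two cells of cage f must have sum 5, so R2C1 = 3.
Column 4 already has 3; hence R2C4 = 1.
Cage f's pair has sum 5, so R3C1 = 2.
Column 2 now contains 1, leaving R3C2 = 3.
Cage b's pair has sum 4, so R3C3 = 1.
The 3 cells of cage e must have product 12, which forces R3C4 = 4.
Column 1 now contains 2, which forces R1C1 = 1.
3 is placed in column 2, so R1C2 = 4.
1 is placed in column 3, leaving R1C3 = 3.
Column 4 now contains 4, which forces R1C4 = 2.
Completed grid: 1 4 3 2 / 3 2 4 1 / 2 3 1 4 / 4 1 2 3.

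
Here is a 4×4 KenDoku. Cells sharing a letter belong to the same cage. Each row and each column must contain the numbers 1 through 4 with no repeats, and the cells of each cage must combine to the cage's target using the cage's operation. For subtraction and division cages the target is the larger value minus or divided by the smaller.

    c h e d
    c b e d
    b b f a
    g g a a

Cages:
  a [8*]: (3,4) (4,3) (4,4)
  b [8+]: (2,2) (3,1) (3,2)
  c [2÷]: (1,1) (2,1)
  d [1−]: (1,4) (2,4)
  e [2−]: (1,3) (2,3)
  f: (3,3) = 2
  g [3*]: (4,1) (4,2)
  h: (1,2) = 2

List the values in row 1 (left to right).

4 2 1 3

H is a freebie; hence (1,2) = 2.
Cage f is a single given cell; hence (3,3) = 2.
Cage c's pair has quotient 2, so (2,1) = 2.
Cage a has product 8; hence (4,4) = 2.
The only place for 4 in row 4 is (4,3).
The 3 cells of cage a must have product 8, which forces (3,4) = 1.
The 3 cells of cage b must have sum 8, so (2,2) = 1.
Row 2 now contains 1, so (2,3) = 3.
Row 2 already has 3; hence (2,4) = 4.
Column 2 already has 1, so (4,2) = 3.
Column 3 already has 3; hence (1,3) = 1.
4 is placed in column 4, leaving (1,4) = 3.
Cage b needs sum 8, leaving (3,1) = 3.
Column 2 now contains 3; hence (3,2) = 4.
Row 4 now contains 3, leaving (4,1) = 1.
Row 1 now contains 1, leaving (1,1) = 4.
Filled in: 4 2 1 3 / 2 1 3 4 / 3 4 2 1 / 1 3 4 2.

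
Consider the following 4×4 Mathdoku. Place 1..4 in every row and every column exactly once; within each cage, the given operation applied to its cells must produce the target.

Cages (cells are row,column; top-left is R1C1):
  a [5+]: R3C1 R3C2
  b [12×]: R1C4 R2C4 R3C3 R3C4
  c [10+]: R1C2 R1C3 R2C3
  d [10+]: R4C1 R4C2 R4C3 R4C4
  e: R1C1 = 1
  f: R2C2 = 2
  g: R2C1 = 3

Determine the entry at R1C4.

E is a freebie, so R1C1 = 1.
G is a freebie, which forces R2C1 = 3.
Cage f is given; hence R2C2 = 2.
Row 2 now contains 3; hence R2C3 = 4.
4 is placed in row 2; hence R2C4 = 1.
The 3 cells of cage c must have sum 10, leaving R1C2 = 4.
Column 3 now contains 4; hence R1C3 = 2.
Row 1 now contains 2, which forces R1C4 = 3.
Column 3 already has 2, so R3C3 = 1.
Column 4 already has 3; hence R3C4 = 4.
Column 3 now contains 1, leaving R4C3 = 3.
4 is placed in column 4, which forces R4C4 = 2.
Row 3 already has 4; hence R3C1 = 2.
Row 3 now contains 1, so R3C2 = 3.
Row 4 now contains 2, which forces R4C1 = 4.
Row 4 already has 3; hence R4C2 = 1.
The full grid is 1 4 2 3 / 3 2 4 1 / 2 3 1 4 / 4 1 3 2.

3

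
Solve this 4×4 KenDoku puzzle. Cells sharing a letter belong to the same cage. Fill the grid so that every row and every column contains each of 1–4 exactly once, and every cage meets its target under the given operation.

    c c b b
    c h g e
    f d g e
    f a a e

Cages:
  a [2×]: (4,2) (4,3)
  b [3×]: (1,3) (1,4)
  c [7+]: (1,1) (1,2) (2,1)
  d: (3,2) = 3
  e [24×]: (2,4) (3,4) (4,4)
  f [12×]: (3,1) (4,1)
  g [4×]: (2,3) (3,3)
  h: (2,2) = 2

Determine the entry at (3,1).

4

Cage h is given; hence (2,2) = 2.
Cage d is a single given cell, which forces (3,2) = 3.
Column 2 now contains 2; hence (4,2) = 1.
1 is placed in row 4, which forces (4,3) = 2.
The 3 cells of cage c must have sum 7; hence (1,1) = 2.
Column 2 now contains 1, which forces (1,2) = 4.
The 3 cells of cage c must have sum 7; hence (2,1) = 1.
Row 2 already has 1, which forces (2,3) = 4.
4 is placed in row 2; hence (2,4) = 3.
3 is placed in row 3, leaving (3,1) = 4.
4 is placed in column 3; hence (3,3) = 1.
Cage e needs product 24; hence (3,4) = 2.
The two cells of cage f must have product 12, so (4,1) = 3.
Column 4 now contains 3, which forces (4,4) = 4.
Column 3 already has 1, which forces (1,3) = 3.
Column 4 now contains 3, leaving (1,4) = 1.
Filled in: 2 4 3 1 / 1 2 4 3 / 4 3 1 2 / 3 1 2 4.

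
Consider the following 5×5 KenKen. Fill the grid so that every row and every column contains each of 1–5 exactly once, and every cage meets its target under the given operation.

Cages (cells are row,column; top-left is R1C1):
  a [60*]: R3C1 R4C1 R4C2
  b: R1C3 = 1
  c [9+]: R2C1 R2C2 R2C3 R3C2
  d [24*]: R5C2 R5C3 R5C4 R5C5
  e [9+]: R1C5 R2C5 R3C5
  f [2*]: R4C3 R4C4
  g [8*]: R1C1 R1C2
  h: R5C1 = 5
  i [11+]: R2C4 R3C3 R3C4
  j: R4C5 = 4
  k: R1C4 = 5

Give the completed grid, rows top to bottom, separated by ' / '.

Cage b is given, leaving R1C3 = 1.
Cage k is given, leaving R1C4 = 5.
Column 3 already has 1, which forces R4C3 = 2.
2 is placed in row 4; hence R4C4 = 1.
J is a freebie; hence R4C5 = 4.
Cage h is a single given cell; hence R5C1 = 5.
Cage e needs sum 9, so R1C5 = 3.
Cage a has product 60, so R3C1 = 4.
Row 3 now contains 4, leaving R3C3 = 5.
5 is placed in row 3, so R3C5 = 1.
Column 1 already has 5, which forces R4C1 = 3.
Cage a needs product 60, leaving R4C2 = 5.
Column 5 now contains 1, so R5C5 = 2.
Column 1 now contains 4, leaving R1C1 = 2.
Cage g needs two cells with product 8, leaving R1C2 = 4.
Column 1 now contains 2, so R2C1 = 1.
Row 2 already has 1, leaving R2C2 = 2.
Cage i needs sum 11, so R2C4 = 4.
Column 5 now contains 1, leaving R2C5 = 5.
Column 2 already has 2, leaving R3C2 = 3.
Cage i has sum 11, so R3C4 = 2.
Cage d has product 24, which forces R5C2 = 1.
Column 4 already has 4, so R5C4 = 3.
Row 2 now contains 4, leaving R2C3 = 3.
3 is placed in row 5, which forces R5C3 = 4.

2 4 1 5 3 / 1 2 3 4 5 / 4 3 5 2 1 / 3 5 2 1 4 / 5 1 4 3 2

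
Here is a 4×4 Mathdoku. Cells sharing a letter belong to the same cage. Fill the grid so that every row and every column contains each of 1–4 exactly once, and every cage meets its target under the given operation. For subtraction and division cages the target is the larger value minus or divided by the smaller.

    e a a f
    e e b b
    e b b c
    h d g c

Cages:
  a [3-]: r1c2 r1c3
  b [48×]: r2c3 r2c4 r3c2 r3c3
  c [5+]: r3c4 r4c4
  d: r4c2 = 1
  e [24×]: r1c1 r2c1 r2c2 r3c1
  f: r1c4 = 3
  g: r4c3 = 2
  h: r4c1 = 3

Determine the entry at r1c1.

Cage f is a single given cell, leaving r1c4 = 3.
Cage h is a single given cell, so r4c1 = 3.
D is a freebie, leaving r4c2 = 1.
G is a freebie, leaving r4c3 = 2.
Row 4 now contains 2, which forces r4c4 = 4.
Column 2 already has 1, so r1c2 = 4.
Cage a's pair has difference 3, so r1c3 = 1.
The 4 cells of cage e must have product 24, so r2c2 = 3.
Row 2 now contains 3; hence r2c3 = 4.
4 is placed in column 2, which forces r3c2 = 2.
4 is placed in column 3, so r3c3 = 3.
Cage c needs two cells with sum 5, so r3c4 = 1.
Row 1 now contains 1, leaving r1c1 = 2.
The 4 cells of cage e must have product 24, leaving r2c1 = 1.
1 is placed in column 4, so r2c4 = 2.
Row 3 already has 1, leaving r3c1 = 4.
Filled in: 2 4 1 3 / 1 3 4 2 / 4 2 3 1 / 3 1 2 4.

2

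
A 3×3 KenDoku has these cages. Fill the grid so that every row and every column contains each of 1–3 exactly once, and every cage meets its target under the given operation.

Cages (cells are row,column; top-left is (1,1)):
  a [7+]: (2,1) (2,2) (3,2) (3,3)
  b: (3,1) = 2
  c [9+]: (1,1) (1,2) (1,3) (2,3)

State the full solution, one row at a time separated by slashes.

Cage c needs sum 9, so (2,3) = 3.
Cage b is a single given cell, which forces (3,1) = 2.
Row 3 now contains 2; hence (3,3) = 1.
Column 3 now contains 1, leaving (1,3) = 2.
Column 1 now contains 2, so (2,1) = 1.
Cage a needs sum 7, leaving (2,2) = 2.
1 is placed in row 3, so (3,2) = 3.
Column 1 already has 1, leaving (1,1) = 3.
3 is placed in column 2, which forces (1,2) = 1.

3 1 2 / 1 2 3 / 2 3 1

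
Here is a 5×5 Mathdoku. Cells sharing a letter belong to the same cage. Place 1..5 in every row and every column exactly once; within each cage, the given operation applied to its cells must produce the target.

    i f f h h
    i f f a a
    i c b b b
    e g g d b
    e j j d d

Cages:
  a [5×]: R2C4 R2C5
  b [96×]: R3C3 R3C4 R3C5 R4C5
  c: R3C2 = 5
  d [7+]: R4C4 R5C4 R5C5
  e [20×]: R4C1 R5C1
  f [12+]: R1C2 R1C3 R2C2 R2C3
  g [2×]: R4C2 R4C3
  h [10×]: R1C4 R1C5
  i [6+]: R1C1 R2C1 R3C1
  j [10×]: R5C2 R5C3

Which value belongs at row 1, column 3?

C is a freebie, which forces R3C2 = 5.
Cage b has product 96, which forces R4C5 = 4.
Column 2 now contains 5, which forces R5C2 = 2.
Row 5 already has 2, leaving R5C3 = 5.
4 is placed in row 4, which forces R4C1 = 5.
2 is placed in column 2, leaving R4C2 = 1.
Cage g's pair has product 2; hence R4C3 = 2.
Row 4 now contains 2, which forces R4C4 = 3.
5 is placed in row 5, leaving R5C1 = 4.
Row 5 already has 4; hence R5C4 = 1.
1 is placed in row 5; hence R5C5 = 3.
1 is placed in column 4, which forces R2C4 = 5.
Cage a's pair has product 5; hence R2C5 = 1.
Cage b has product 96, leaving R3C3 = 3.
Cage b has product 96; hence R3C4 = 4.
3 is placed in column 5; hence R3C5 = 2.
Cage f has sum 12, so R1C2 = 4.
Cage f needs sum 12, leaving R1C3 = 1.
Column 4 already has 5, so R1C4 = 2.
Column 5 already has 2, which forces R1C5 = 5.
The 4 cells of cage f must have sum 12; hence R2C2 = 3.
Row 2 now contains 1, which forces R2C3 = 4.
Row 3 already has 2, which forces R3C1 = 1.
Row 1 already has 2, so R1C1 = 3.
3 is placed in row 2; hence R2C1 = 2.
Filled in: 3 4 1 2 5 / 2 3 4 5 1 / 1 5 3 4 2 / 5 1 2 3 4 / 4 2 5 1 3.

1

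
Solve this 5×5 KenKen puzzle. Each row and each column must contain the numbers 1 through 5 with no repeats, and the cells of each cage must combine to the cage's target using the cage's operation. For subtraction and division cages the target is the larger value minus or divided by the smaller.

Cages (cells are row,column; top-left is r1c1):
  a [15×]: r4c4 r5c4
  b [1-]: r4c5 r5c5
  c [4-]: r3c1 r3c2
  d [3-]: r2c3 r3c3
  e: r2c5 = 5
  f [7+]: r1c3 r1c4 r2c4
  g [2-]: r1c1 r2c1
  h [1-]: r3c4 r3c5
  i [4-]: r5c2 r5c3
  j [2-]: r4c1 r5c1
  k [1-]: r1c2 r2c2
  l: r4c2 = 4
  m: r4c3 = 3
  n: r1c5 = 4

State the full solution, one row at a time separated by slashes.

5 3 2 1 4 / 3 2 1 4 5 / 1 5 4 2 3 / 2 4 3 5 1 / 4 1 5 3 2

Cage n is given, leaving r1c5 = 4.
Cage e is a single given cell, leaving r2c5 = 5.
L is a freebie, leaving r4c2 = 4.
Cage m is a single given cell, so r4c3 = 3.
Row 4 already has 3; hence r4c4 = 5.
Column 4 now contains 5, so r5c4 = 3.
The 3 cells of cage f must have sum 7, so r2c4 = 4.
The two cells of cage j must have difference 2, which forces r4c1 = 2.
Row 4 now contains 2, so r4c5 = 1.
Cage j needs two cells with difference 2, so r5c1 = 4.
Column 5 now contains 1; hence r5c5 = 2.
Cage h needs two cells with difference 1, so r3c4 = 2.
Column 5 now contains 2, so r3c5 = 3.
Cage f has sum 7, so r1c3 = 2.
Column 4 already has 2, leaving r1c4 = 1.
Column 3 now contains 2; hence r2c3 = 1.
1 is placed in column 3, so r5c3 = 5.
Cage g's pair has difference 2, which forces r1c1 = 5.
Row 1 now contains 1, leaving r1c2 = 3.
1 is placed in row 2, so r2c1 = 3.
The two cells of cage k must have difference 1; hence r2c2 = 2.
Column 1 already has 5, leaving r3c1 = 1.
Row 3 now contains 1, so r3c2 = 5.
5 is placed in column 3; hence r3c3 = 4.
5 is placed in row 5, leaving r5c2 = 1.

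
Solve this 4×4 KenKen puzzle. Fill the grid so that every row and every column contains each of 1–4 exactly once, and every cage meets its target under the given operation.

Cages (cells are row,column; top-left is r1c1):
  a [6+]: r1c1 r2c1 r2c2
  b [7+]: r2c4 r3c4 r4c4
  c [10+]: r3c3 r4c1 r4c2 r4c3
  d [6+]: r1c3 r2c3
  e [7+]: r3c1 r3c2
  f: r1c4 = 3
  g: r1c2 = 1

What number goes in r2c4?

4

G is a freebie; hence r1c2 = 1.
Cage f is given, which forces r1c4 = 3.
Row 1 already has 3; hence r1c1 = 2.
Row 1 already has 2, which forces r1c3 = 4.
The 3 cells of cage a must have sum 6, leaving r2c1 = 1.
The 3 cells of cage a must have sum 6; hence r2c2 = 3.
Column 3 already has 4, leaving r2c3 = 2.
Row 2 now contains 2; hence r2c4 = 4.
Column 2 already has 3; hence r3c2 = 4.
Column 2 now contains 4; hence r4c2 = 2.
2 is placed in row 4, leaving r4c4 = 1.
Row 3 already has 4; hence r3c1 = 3.
Cage c has sum 10, which forces r3c3 = 1.
1 is placed in column 4, which forces r3c4 = 2.
The 4 cells of cage c must have sum 10; hence r4c1 = 4.
Row 4 already has 1, leaving r4c3 = 3.
The full grid is 2 1 4 3 / 1 3 2 4 / 3 4 1 2 / 4 2 3 1.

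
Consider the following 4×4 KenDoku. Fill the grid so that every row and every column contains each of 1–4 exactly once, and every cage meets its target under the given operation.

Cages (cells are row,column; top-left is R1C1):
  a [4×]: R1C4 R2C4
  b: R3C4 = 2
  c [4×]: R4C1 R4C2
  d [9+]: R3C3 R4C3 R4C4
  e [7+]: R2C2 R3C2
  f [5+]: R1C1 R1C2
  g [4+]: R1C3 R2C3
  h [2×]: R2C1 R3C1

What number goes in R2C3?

Cage b is given; hence R3C4 = 2.
Cage h's pair has product 2, so R2C1 = 2.
Row 3 now contains 2, so R3C1 = 1.
1 is placed in column 1, so R4C1 = 4.
Row 4 already has 4, leaving R4C2 = 1.
1 is placed in row 4, which forces R4C3 = 2.
Row 4 already has 4, so R4C4 = 3.
Column 1 already has 4; hence R1C1 = 3.
Cage f needs two cells with sum 5, leaving R1C2 = 2.
Row 1 now contains 3, so R1C3 = 1.
Row 1 already has 1, which forces R1C4 = 4.
1 is placed in column 3; hence R2C3 = 3.
Column 4 now contains 4, leaving R2C4 = 1.
Cage d has sum 9, which forces R3C3 = 4.
Row 2 now contains 3, which forces R2C2 = 4.
Row 3 now contains 4, so R3C2 = 3.
The full grid is 3 2 1 4 / 2 4 3 1 / 1 3 4 2 / 4 1 2 3.

3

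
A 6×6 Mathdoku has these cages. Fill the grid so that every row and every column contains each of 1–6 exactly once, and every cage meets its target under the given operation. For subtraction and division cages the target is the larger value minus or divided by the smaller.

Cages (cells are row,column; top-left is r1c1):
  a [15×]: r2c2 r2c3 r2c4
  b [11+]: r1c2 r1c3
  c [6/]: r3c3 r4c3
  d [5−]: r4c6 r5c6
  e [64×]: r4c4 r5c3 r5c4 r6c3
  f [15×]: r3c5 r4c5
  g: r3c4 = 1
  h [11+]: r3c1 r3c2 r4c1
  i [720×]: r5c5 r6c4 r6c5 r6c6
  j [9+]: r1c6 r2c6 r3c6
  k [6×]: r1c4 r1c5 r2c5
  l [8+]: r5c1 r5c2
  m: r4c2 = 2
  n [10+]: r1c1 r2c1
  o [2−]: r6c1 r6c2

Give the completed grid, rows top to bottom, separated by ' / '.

4 6 5 3 1 2 / 6 1 3 5 2 4 / 2 4 6 1 5 3 / 5 2 1 4 3 6 / 3 5 4 2 6 1 / 1 3 2 6 4 5

Cage g is a single given cell; hence r3c4 = 1.
Cage m is a single given cell, so r4c2 = 2.
2 is placed in row 4, leaving r4c4 = 4.
4 is placed in column 4, so r5c4 = 2.
The 4 cells of cage i must have product 720, so r5c5 = 6.
Row 5 now contains 6, which forces r5c6 = 1.
Column 4 now contains 2, which forces r1c4 = 3.
Column 4 already has 3, which forces r2c4 = 5.
1 is placed in row 3; hence r3c3 = 6.
Cage c's pair has quotient 6, which forces r4c3 = 1.
Column 6 already has 1, so r4c6 = 6.
Row 5 now contains 2, leaving r5c3 = 4.
Cage e needs product 64, so r6c3 = 2.
Column 4 now contains 5, leaving r6c4 = 6.
The two cells of cage b must have sum 11, leaving r1c2 = 6.
Column 3 already has 6; hence r1c3 = 5.
The 3 cells of cage a must have product 15, which forces r2c2 = 1.
Column 3 now contains 1, which forces r2c3 = 3.
Row 2 already has 1, which forces r2c5 = 2.
Row 2 already has 2, leaving r2c6 = 4.
Column 6 now contains 4, which forces r6c6 = 5.
Row 1 already has 6, so r1c1 = 4.
Column 5 now contains 2, which forces r1c5 = 1.
Column 6 now contains 4, which forces r1c6 = 2.
Row 2 already has 4, leaving r2c1 = 6.
The 3 cells of cage j must have sum 9, leaving r3c6 = 3.
Cage o's pair has difference 2, which forces r6c1 = 1.
5 is placed in row 6, so r6c2 = 3.
5 is placed in row 6, so r6c5 = 4.
Cage h has sum 11, leaving r3c1 = 2.
Row 3 now contains 3, which forces r3c2 = 4.
Row 3 now contains 3, so r3c5 = 5.
The 3 cells of cage h must have sum 11, so r4c1 = 5.
The two cells of cage f must have product 15, which forces r4c5 = 3.
Cage l's pair has sum 8, leaving r5c1 = 3.
Column 2 now contains 3, leaving r5c2 = 5.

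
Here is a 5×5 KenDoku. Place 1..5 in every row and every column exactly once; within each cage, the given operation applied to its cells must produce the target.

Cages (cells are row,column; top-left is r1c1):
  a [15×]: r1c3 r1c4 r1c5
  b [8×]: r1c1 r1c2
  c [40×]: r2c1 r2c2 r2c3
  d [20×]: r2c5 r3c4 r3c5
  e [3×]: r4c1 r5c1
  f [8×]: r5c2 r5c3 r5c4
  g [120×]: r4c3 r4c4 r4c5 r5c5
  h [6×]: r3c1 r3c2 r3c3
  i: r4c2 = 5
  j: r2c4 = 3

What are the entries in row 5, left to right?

Cage j is given, so r2c4 = 3.
Cage i is given, leaving r4c2 = 5.
The 4 cells of cage g must have product 120, which forces r5c5 = 5.
The 3 cells of cage d must have product 20, which forces r3c4 = 5.
The 3 cells of cage a must have product 15, so r1c3 = 5.
5 is placed in column 4, leaving r1c4 = 1.
Cage a has product 15, leaving r1c5 = 3.
Cage c needs product 40, which forces r2c1 = 5.
The 4 cells of cage g must have product 120, so r4c3 = 3.
Row 4 now contains 3, so r4c1 = 1.
Cage e's pair has product 3; hence r5c1 = 3.
Column 1 already has 3, leaving r3c1 = 2.
Cage h has product 6; hence r3c2 = 3.
Cage h needs product 6, leaving r3c3 = 1.
Row 3 now contains 1, leaving r3c5 = 4.
Column 5 now contains 4, leaving r4c5 = 2.
Column 1 already has 2; hence r1c1 = 4.
The two cells of cage b must have product 8, which forces r1c2 = 2.
2 is placed in column 2; hence r2c2 = 4.
Row 2 now contains 4, leaving r2c3 = 2.
Column 5 now contains 4, which forces r2c5 = 1.
Row 4 already has 2, leaving r4c4 = 4.
Cage f has product 8, so r5c2 = 1.
2 is placed in column 3, which forces r5c3 = 4.
Column 4 now contains 4; hence r5c4 = 2.
Filled in: 4 2 5 1 3 / 5 4 2 3 1 / 2 3 1 5 4 / 1 5 3 4 2 / 3 1 4 2 5.

3 1 4 2 5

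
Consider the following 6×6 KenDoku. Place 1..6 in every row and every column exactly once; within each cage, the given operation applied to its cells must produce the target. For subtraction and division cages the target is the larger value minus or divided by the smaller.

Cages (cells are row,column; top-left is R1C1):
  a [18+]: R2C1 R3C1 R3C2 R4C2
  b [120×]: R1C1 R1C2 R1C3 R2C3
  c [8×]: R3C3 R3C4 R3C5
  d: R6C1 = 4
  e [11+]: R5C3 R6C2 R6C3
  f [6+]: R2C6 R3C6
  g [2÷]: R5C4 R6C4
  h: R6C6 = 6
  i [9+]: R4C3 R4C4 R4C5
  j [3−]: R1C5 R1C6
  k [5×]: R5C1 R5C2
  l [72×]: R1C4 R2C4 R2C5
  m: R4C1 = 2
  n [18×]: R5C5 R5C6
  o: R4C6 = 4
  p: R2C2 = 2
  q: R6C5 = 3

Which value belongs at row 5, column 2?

1

Cage p is a single given cell; hence R2C2 = 2.
Cage m is given, leaving R4C1 = 2.
O is a freebie, which forces R4C6 = 4.
D is a freebie, so R6C1 = 4.
Cage q is a single given cell, which forces R6C5 = 3.
Cage h is given, so R6C6 = 6.
3 is placed in column 5; hence R5C5 = 6.
6 is placed in column 6; hence R5C6 = 3.
The 3 cells of cage e must have sum 11, so R6C2 = 5.
Column 5 already has 6, so R2C5 = 4.
The two cells of cage k must have product 5; hence R5C1 = 5.
Column 2 already has 5, leaving R5C2 = 1.
5 is placed in row 5; hence R5C3 = 4.
Row 5 now contains 4, leaving R5C4 = 2.
Column 4 already has 2, so R6C4 = 1.
The 4 cells of cage b must have product 120, leaving R1C2 = 4.
Column 4 already has 1, leaving R3C4 = 4.
Row 6 already has 1, which forces R6C3 = 2.
2 is placed in column 3; hence R3C3 = 1.
Cage c has product 8, which forces R3C5 = 2.
1 is placed in row 3, which forces R3C6 = 5.
Cage b has product 120, so R1C1 = 1.
Column 5 now contains 2, so R1C5 = 5.
Column 6 already has 5, leaving R1C6 = 2.
Column 6 already has 5, which forces R2C6 = 1.
Cage i needs sum 9, leaving R4C5 = 1.
5 is placed in row 1, leaving R1C3 = 6.
Row 1 already has 6, which forces R1C4 = 3.
Cage b needs product 120, leaving R2C3 = 5.
Column 4 already has 3, leaving R2C4 = 6.
Column 3 now contains 5; hence R4C3 = 3.
Column 4 already has 3; hence R4C4 = 5.
Row 2 already has 6; hence R2C1 = 3.
The 4 cells of cage a must have sum 18, leaving R3C1 = 6.
Cage a has sum 18; hence R3C2 = 3.
Row 4 now contains 3, so R4C2 = 6.
Completed grid: 1 4 6 3 5 2 / 3 2 5 6 4 1 / 6 3 1 4 2 5 / 2 6 3 5 1 4 / 5 1 4 2 6 3 / 4 5 2 1 3 6.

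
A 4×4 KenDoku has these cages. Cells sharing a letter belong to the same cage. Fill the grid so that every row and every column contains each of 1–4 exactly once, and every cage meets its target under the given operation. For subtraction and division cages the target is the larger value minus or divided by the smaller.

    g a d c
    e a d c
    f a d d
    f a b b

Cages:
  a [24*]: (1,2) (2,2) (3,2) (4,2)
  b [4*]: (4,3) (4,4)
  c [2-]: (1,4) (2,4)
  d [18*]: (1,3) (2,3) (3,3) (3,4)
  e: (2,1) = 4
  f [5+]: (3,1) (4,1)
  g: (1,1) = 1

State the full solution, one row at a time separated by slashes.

G is a freebie; hence (1,1) = 1.
Cage e is a single given cell; hence (2,1) = 4.
Cage d has product 18; hence (3,4) = 3.
The two cells of cage c must have difference 2; hence (1,4) = 4.
Cage c's pair has difference 2, leaving (2,4) = 2.
Row 3 now contains 3, which forces (3,1) = 2.
Row 3 now contains 2, which forces (3,3) = 1.
Cage f's pair has sum 5; hence (4,1) = 3.
Column 3 now contains 1, leaving (4,3) = 4.
4 is placed in column 4; hence (4,4) = 1.
The 4 cells of cage a must have product 24, so (1,2) = 3.
Cage d needs product 18; hence (1,3) = 2.
Cage a needs product 24, leaving (2,2) = 1.
Column 3 now contains 1, which forces (2,3) = 3.
Row 3 now contains 1, leaving (3,2) = 4.
Row 4 already has 1, leaving (4,2) = 2.

1 3 2 4 / 4 1 3 2 / 2 4 1 3 / 3 2 4 1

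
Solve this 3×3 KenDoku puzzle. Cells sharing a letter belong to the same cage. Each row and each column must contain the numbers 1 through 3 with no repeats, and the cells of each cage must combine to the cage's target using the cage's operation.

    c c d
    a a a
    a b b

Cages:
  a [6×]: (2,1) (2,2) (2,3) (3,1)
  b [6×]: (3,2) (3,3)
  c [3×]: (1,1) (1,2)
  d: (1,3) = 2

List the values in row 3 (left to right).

D is a freebie, leaving (1,3) = 2.
The 4 cells of cage a must have product 6, leaving (3,1) = 1.
Column 3 now contains 2, so (3,3) = 3.
Column 1 already has 1; hence (1,1) = 3.
Cage c's pair has product 3, which forces (1,2) = 1.
3 is placed in column 1; hence (2,1) = 2.
Row 2 already has 2, leaving (2,2) = 3.
3 is placed in column 3, so (2,3) = 1.
3 is placed in row 3, so (3,2) = 2.
Completed grid: 3 1 2 / 2 3 1 / 1 2 3.

1 2 3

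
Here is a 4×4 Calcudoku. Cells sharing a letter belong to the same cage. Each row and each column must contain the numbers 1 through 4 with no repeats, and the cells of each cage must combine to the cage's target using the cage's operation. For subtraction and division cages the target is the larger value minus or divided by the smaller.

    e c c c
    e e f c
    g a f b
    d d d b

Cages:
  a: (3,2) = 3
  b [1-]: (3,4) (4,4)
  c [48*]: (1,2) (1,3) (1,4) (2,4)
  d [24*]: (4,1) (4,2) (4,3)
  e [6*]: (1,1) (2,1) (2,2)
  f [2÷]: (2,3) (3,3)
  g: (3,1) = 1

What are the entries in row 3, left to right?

Cage g is a single given cell; hence (3,1) = 1.
Cage a is a single given cell, so (3,2) = 3.
Cage e needs product 6, leaving (2,2) = 1.
Row 2 needs a 3, and only (2,1) is open for it.
3 is placed in column 1, leaving (1,1) = 2.
2 is placed in row 1, leaving (1,2) = 4.
2 is placed in column 1; hence (4,1) = 4.
Column 2 already has 4, so (4,2) = 2.
Cage d needs product 24, so (4,3) = 3.
Row 4 already has 3, so (4,4) = 1.
3 is placed in column 3, so (1,3) = 1.
1 is placed in column 4, so (1,4) = 3.
Cage c has product 48; hence (2,4) = 4.
The two cells of cage b must have difference 1, which forces (3,4) = 2.
Row 2 already has 4, so (2,3) = 2.
Row 3 already has 2, leaving (3,3) = 4.
Completed grid: 2 4 1 3 / 3 1 2 4 / 1 3 4 2 / 4 2 3 1.

1 3 4 2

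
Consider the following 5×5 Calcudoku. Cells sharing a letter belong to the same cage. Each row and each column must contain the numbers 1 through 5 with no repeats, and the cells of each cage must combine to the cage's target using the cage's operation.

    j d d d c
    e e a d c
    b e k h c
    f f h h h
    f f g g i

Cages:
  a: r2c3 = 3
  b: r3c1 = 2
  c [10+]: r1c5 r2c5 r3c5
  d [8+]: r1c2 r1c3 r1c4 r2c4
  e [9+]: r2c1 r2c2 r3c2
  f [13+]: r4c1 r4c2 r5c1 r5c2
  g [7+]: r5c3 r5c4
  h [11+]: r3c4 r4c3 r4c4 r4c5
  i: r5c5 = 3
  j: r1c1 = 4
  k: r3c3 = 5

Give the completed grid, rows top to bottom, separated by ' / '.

Cage j is given; hence r1c1 = 4.
Cage a is a single given cell; hence r2c3 = 3.
B is a freebie; hence r3c1 = 2.
Cage k is given, which forces r3c3 = 5.
Cage i is given, so r5c5 = 3.
The 4 cells of cage d must have sum 8, which forces r2c4 = 2.
The 3 cells of cage e must have sum 9; hence r3c2 = 3.
Cage g needs two cells with sum 7, which forces r5c3 = 2.
The two cells of cage g must have sum 7, so r5c4 = 5.
The 4 cells of cage d must have sum 8, so r1c2 = 2.
2 is placed in column 3, leaving r1c3 = 1.
Cage d needs sum 8, so r1c4 = 3.
1 is placed in row 1, so r1c5 = 5.
Cage f has sum 13; hence r4c1 = 3.
The 4 cells of cage f must have sum 13; hence r4c2 = 5.
1 is placed in column 3, which forces r4c3 = 4.
Row 4 already has 4, leaving r4c4 = 1.
Column 5 already has 5, leaving r4c5 = 2.
Row 5 already has 5, so r5c1 = 1.
Cage f has sum 13; hence r5c2 = 4.
Column 1 now contains 1, leaving r2c1 = 5.
Column 2 already has 5, leaving r2c2 = 1.
1 is placed in row 2, leaving r2c5 = 4.
Column 4 already has 1, which forces r3c4 = 4.
4 is placed in column 5, so r3c5 = 1.

4 2 1 3 5 / 5 1 3 2 4 / 2 3 5 4 1 / 3 5 4 1 2 / 1 4 2 5 3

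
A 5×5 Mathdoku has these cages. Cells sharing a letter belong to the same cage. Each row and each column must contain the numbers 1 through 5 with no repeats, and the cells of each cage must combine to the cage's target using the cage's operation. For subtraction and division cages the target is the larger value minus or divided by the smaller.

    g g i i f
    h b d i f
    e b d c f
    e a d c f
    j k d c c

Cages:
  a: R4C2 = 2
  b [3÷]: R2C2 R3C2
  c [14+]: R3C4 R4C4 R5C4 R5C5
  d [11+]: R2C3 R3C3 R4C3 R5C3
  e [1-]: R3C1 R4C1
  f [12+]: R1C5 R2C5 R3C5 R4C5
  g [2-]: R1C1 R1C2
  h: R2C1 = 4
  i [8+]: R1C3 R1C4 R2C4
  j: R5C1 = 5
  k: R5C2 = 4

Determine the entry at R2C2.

H is a freebie, leaving R2C1 = 4.
Cage a is a single given cell, which forces R4C2 = 2.
J is a freebie, so R5C1 = 5.
K is a freebie, leaving R5C2 = 4.
Cage e's pair has difference 1, which forces R3C1 = 2.
Row 5 needs a 1, and only R5C3 is open for it.
Cage d has sum 11, so R2C3 = 2.
Cage f has sum 12, which forces R1C5 = 2.
Column 5 now contains 2; hence R5C5 = 3.
3 is placed in row 5, which forces R5C4 = 2.
The only place for 5 in row 1 is R1C2.
The two cells of cage g must have difference 2; hence R1C1 = 3.
Row 1 already has 3, so R1C3 = 4.
4 is placed in row 1, leaving R1C4 = 1.
Column 4 already has 1, so R2C4 = 3.
Column 1 already has 3, which forces R4C1 = 1.
Row 2 already has 3, so R2C2 = 1.
Row 2 already has 1, which forces R2C5 = 5.
Cage b needs two cells with quotient 3; hence R3C2 = 3.
3 is placed in row 3, leaving R3C3 = 5.
5 is placed in row 3, so R3C4 = 4.
4 is placed in row 3, so R3C5 = 1.
5 is placed in column 3, which forces R4C3 = 3.
4 is placed in column 4, leaving R4C4 = 5.
Column 5 now contains 5; hence R4C5 = 4.
Completed grid: 3 5 4 1 2 / 4 1 2 3 5 / 2 3 5 4 1 / 1 2 3 5 4 / 5 4 1 2 3.

1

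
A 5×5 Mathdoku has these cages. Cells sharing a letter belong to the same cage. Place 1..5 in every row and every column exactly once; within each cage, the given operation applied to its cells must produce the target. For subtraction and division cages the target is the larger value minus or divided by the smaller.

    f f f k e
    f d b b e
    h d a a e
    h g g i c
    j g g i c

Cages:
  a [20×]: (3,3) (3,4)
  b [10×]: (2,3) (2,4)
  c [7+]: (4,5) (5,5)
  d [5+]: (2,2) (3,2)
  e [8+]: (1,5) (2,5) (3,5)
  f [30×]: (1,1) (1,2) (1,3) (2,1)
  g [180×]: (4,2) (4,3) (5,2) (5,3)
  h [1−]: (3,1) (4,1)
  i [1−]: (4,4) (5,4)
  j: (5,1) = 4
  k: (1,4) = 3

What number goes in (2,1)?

K is a freebie, leaving (1,4) = 3.
Cage j is given, leaving (5,1) = 4.
Cage f needs product 30; hence (2,1) = 3.
In row 1, 4 can only go at (1,5), so (1,5) = 4.
Cage e has sum 8, which forces (2,5) = 1.
Cage e needs sum 8, so (3,5) = 3.
The two cells of cage d must have sum 5; hence (2,2) = 4.
Cage d's pair has sum 5, which forces (3,2) = 1.
Column 2 now contains 4, which forces (4,2) = 3.
3 is placed in row 4, which forces (4,3) = 4.
Column 2 already has 3, leaving (5,2) = 5.
Row 5 already has 5, which forces (5,3) = 3.
Row 5 already has 5, leaving (5,5) = 2.
Column 2 now contains 5, which forces (1,2) = 2.
Row 3 now contains 1, so (3,1) = 2.
Column 3 now contains 4, leaving (3,3) = 5.
The two cells of cage a must have product 20, leaving (3,4) = 4.
The two cells of cage h must have difference 1, leaving (4,1) = 1.
Cage i's pair has difference 1, which forces (4,4) = 2.
Column 5 already has 2, which forces (4,5) = 5.
2 is placed in row 5, leaving (5,4) = 1.
1 is placed in column 1, so (1,1) = 5.
5 is placed in column 3; hence (1,3) = 1.
5 is placed in column 3, so (2,3) = 2.
2 is placed in column 4; hence (2,4) = 5.
Completed grid: 5 2 1 3 4 / 3 4 2 5 1 / 2 1 5 4 3 / 1 3 4 2 5 / 4 5 3 1 2.

3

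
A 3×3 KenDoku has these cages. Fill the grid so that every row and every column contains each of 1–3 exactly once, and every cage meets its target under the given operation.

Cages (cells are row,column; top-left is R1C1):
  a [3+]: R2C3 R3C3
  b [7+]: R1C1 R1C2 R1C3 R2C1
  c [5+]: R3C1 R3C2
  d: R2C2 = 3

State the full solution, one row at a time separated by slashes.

Cage b needs sum 7, so R2C1 = 1.
Cage d is given, so R2C2 = 3.
1 is placed in row 2, leaving R2C3 = 2.
Column 2 now contains 3, so R3C2 = 2.
Column 3 already has 2, which forces R3C3 = 1.
The 4 cells of cage b must have sum 7; hence R1C1 = 2.
Column 2 now contains 2, which forces R1C2 = 1.
1 is placed in column 3, so R1C3 = 3.
2 is placed in row 3, so R3C1 = 3.

2 1 3 / 1 3 2 / 3 2 1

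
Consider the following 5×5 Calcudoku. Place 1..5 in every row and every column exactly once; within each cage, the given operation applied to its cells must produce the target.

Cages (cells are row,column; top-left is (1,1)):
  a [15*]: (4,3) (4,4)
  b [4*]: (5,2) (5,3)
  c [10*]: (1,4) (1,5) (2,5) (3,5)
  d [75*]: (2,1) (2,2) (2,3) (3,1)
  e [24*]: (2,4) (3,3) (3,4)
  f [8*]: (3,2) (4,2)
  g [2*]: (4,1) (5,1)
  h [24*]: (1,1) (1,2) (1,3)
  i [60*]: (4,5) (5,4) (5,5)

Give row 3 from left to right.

5 4 3 2 1

Cage c has product 10, which forces (1,4) = 1.
Cage d needs product 75, which forces (3,1) = 5.
The only place for 5 in row 1 is (1,5).
Cage i has product 60; hence (5,4) = 5.
Cage a's pair has product 15, leaving (4,3) = 5.
Column 4 now contains 5, so (4,4) = 3.
3 is placed in row 4, which forces (4,5) = 4.
Column 5 already has 4, leaving (5,5) = 3.
Cage d has product 75, which forces (2,2) = 5.
Cage f needs two cells with product 8, leaving (3,2) = 4.
The 3 cells of cage e must have product 24, so (3,3) = 3.
Row 3 now contains 4; hence (3,4) = 2.
Row 3 now contains 2, which forces (3,5) = 1.
Row 4 now contains 4, leaving (4,2) = 2.
Column 2 now contains 4, so (5,2) = 1.
1 is placed in row 5, leaving (5,3) = 4.
The 3 cells of cage h must have product 24, which forces (1,1) = 4.
Column 2 now contains 2, leaving (1,2) = 3.
4 is placed in column 3, so (1,3) = 2.
Cage d has product 75; hence (2,1) = 3.
3 is placed in column 3, leaving (2,3) = 1.
Column 4 now contains 2; hence (2,4) = 4.
Column 5 already has 1, leaving (2,5) = 2.
2 is placed in row 4, leaving (4,1) = 1.
1 is placed in row 5, so (5,1) = 2.
The full grid is 4 3 2 1 5 / 3 5 1 4 2 / 5 4 3 2 1 / 1 2 5 3 4 / 2 1 4 5 3.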